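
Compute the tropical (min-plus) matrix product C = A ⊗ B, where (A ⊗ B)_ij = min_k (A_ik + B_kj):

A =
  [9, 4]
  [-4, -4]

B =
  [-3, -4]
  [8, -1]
A ⊗ B =
  [6, 3]
  [-7, -8]

Apply the min-plus product entry-by-entry:
  C[0][0] = min over k of (A[0][0] + B[0][0] = 9 + -3 = 6, A[0][1] + B[1][0] = 4 + 8 = 12) = 6 (attained at k = 0)
  C[0][1] = min over k of (A[0][0] + B[0][1] = 9 + -4 = 5, A[0][1] + B[1][1] = 4 + -1 = 3) = 3 (attained at k = 1)
  C[1][0] = min over k of (A[1][0] + B[0][0] = -4 + -3 = -7, A[1][1] + B[1][0] = -4 + 8 = 4) = -7 (attained at k = 0)
  C[1][1] = min over k of (A[1][0] + B[0][1] = -4 + -4 = -8, A[1][1] + B[1][1] = -4 + -1 = -5) = -8 (attained at k = 0)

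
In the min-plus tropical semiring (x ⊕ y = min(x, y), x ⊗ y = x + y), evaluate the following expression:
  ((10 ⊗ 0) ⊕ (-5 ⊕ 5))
((10 ⊗ 0) ⊕ (-5 ⊕ 5)) = -5

Expand innermost to outermost. Recall ⊕ takes the minimum of its arguments and ⊗ takes their sum. Working out the expression ((10 ⊗ 0) ⊕ (-5 ⊕ 5)) gives -5.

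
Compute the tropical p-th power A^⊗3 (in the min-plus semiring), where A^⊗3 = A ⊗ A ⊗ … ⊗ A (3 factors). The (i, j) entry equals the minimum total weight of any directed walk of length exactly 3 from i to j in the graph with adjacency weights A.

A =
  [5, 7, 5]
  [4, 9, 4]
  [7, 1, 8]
A^⊗3 =
  [10, 11, 10]
  [9, 10, 9]
  [10, 6, 10]

Each entry (A^⊗3)_ij equals the minimum over all length-3 walks i = v_0 → v_1 → … → v_3 = j of Σ_t A[v_t][v_{t+1}]. For example, for (i, j) = (0, 2) we minimise over 9 possible intermediate vertex sequences; the minimum is 10, attained along the walk 0 → 2 → 1 → 2.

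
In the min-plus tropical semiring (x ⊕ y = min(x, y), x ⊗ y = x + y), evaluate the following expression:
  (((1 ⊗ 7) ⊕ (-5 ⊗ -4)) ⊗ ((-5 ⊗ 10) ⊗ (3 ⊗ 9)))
(((1 ⊗ 7) ⊕ (-5 ⊗ -4)) ⊗ ((-5 ⊗ 10) ⊗ (3 ⊗ 9))) = 8

Expand innermost to outermost. Recall ⊕ takes the minimum of its arguments and ⊗ takes their sum. Working out the expression (((1 ⊗ 7) ⊕ (-5 ⊗ -4)) ⊗ ((-5 ⊗ 10) ⊗ (3 ⊗ 9))) gives 8.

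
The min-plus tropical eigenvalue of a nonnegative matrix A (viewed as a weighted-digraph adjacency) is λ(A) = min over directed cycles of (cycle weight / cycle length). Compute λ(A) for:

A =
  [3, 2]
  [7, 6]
λ(A) = 3

Enumerate directed cycles and compute their means (weight / length). Sample:
  cycle 0 → 0: weight = 3, length = 1, mean = 3/1 ≈ 3.000
  cycle 1 → 1: weight = 6, length = 1, mean = 6/1 ≈ 6.000
  cycle 0 → 1 → 0: weight = 9, length = 2, mean = 9/2 ≈ 4.500
  cycle 1 → 0 → 1: weight = 9, length = 2, mean = 9/2 ≈ 4.500
Minimum mean = 3.000, attained e.g. along the cycle 0 → 0 with weight 3 and length 1. So λ(A) = 3/1 = 3.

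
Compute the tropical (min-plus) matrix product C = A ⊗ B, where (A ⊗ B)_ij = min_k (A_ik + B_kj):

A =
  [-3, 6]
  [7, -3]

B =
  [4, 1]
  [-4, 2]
A ⊗ B =
  [1, -2]
  [-7, -1]

Apply the min-plus product entry-by-entry:
  C[0][0] = min over k of (A[0][0] + B[0][0] = -3 + 4 = 1, A[0][1] + B[1][0] = 6 + -4 = 2) = 1 (attained at k = 0)
  C[0][1] = min over k of (A[0][0] + B[0][1] = -3 + 1 = -2, A[0][1] + B[1][1] = 6 + 2 = 8) = -2 (attained at k = 0)
  C[1][0] = min over k of (A[1][0] + B[0][0] = 7 + 4 = 11, A[1][1] + B[1][0] = -3 + -4 = -7) = -7 (attained at k = 1)
  C[1][1] = min over k of (A[1][0] + B[0][1] = 7 + 1 = 8, A[1][1] + B[1][1] = -3 + 2 = -1) = -1 (attained at k = 1)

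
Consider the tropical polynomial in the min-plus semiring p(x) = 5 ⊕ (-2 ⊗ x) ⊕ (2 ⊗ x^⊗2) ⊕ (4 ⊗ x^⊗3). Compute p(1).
p(1) = -1

A tropical monomial a ⊗ x^⊗i evaluates to a + i · x. Evaluating each term at x = 1:
  Term 0 contributes 5 + 0 · 1 = 5
  Term 1 contributes -2 + 1 · 1 = -1
  Term 2 contributes 2 + 2 · 1 = 4
  Term 3 contributes 4 + 3 · 1 = 7
p(1) = ⊕ of these = min[5, -1, 4, 7] = -1.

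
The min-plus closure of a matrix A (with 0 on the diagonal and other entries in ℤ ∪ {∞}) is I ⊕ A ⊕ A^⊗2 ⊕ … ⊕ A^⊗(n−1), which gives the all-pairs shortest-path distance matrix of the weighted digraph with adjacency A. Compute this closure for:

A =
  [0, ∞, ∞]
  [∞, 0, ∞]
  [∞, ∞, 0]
Closure =
  [0, ∞, ∞]
  [∞, 0, ∞]
  [∞, ∞, 0]

This is the Floyd-Warshall all-pairs shortest-path computation. For each intermediate vertex k = 0, 1, …, 2, update dist[i][j] ← min(dist[i][j], dist[i][k] + dist[k][j]). The final matrix gives, for each (i, j), the minimum total weight of any directed path from i to j (possibly empty when i = j).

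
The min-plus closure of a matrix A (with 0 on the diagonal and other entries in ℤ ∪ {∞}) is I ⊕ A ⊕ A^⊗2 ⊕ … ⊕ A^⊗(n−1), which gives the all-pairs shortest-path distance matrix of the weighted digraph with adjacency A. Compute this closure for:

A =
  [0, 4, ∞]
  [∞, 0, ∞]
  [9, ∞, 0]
Closure =
  [0, 4, ∞]
  [∞, 0, ∞]
  [9, 13, 0]

This is the Floyd-Warshall all-pairs shortest-path computation. For each intermediate vertex k = 0, 1, …, 2, update dist[i][j] ← min(dist[i][j], dist[i][k] + dist[k][j]). The final matrix gives, for each (i, j), the minimum total weight of any directed path from i to j (possibly empty when i = j).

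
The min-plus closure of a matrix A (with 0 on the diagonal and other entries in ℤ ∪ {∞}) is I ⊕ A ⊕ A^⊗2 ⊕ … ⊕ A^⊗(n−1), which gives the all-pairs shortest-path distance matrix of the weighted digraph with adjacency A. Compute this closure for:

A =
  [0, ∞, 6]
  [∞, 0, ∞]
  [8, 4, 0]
Closure =
  [0, 10, 6]
  [∞, 0, ∞]
  [8, 4, 0]

This is the Floyd-Warshall all-pairs shortest-path computation. For each intermediate vertex k = 0, 1, …, 2, update dist[i][j] ← min(dist[i][j], dist[i][k] + dist[k][j]). The final matrix gives, for each (i, j), the minimum total weight of any directed path from i to j (possibly empty when i = j).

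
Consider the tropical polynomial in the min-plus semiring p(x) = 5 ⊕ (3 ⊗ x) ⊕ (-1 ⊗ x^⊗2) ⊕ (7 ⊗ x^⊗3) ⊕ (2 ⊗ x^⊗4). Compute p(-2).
p(-2) = -6

A tropical monomial a ⊗ x^⊗i evaluates to a + i · x. Evaluating each term at x = -2:
  Term 0 contributes 5 + 0 · -2 = 5
  Term 1 contributes 3 + 1 · -2 = 1
  Term 2 contributes -1 + 2 · -2 = -5
  Term 3 contributes 7 + 3 · -2 = 1
  Term 4 contributes 2 + 4 · -2 = -6
p(-2) = ⊕ of these = min[5, 1, -5, 1, -6] = -6.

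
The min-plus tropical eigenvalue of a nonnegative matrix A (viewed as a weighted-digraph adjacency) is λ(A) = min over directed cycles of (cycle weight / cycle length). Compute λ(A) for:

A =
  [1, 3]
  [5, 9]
λ(A) = 1

Enumerate directed cycles and compute their means (weight / length). Sample:
  cycle 0 → 0: weight = 1, length = 1, mean = 1/1 ≈ 1.000
  cycle 1 → 1: weight = 9, length = 1, mean = 9/1 ≈ 9.000
  cycle 0 → 1 → 0: weight = 8, length = 2, mean = 8/2 ≈ 4.000
  cycle 1 → 0 → 1: weight = 8, length = 2, mean = 8/2 ≈ 4.000
Minimum mean = 1.000, attained e.g. along the cycle 0 → 0 with weight 1 and length 1. So λ(A) = 1/1 = 1.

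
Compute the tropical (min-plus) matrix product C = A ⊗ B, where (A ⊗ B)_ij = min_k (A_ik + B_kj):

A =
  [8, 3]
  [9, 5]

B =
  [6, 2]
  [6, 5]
A ⊗ B =
  [9, 8]
  [11, 10]

Apply the min-plus product entry-by-entry:
  C[0][0] = min over k of (A[0][0] + B[0][0] = 8 + 6 = 14, A[0][1] + B[1][0] = 3 + 6 = 9) = 9 (attained at k = 1)
  C[0][1] = min over k of (A[0][0] + B[0][1] = 8 + 2 = 10, A[0][1] + B[1][1] = 3 + 5 = 8) = 8 (attained at k = 1)
  C[1][0] = min over k of (A[1][0] + B[0][0] = 9 + 6 = 15, A[1][1] + B[1][0] = 5 + 6 = 11) = 11 (attained at k = 1)
  C[1][1] = min over k of (A[1][0] + B[0][1] = 9 + 2 = 11, A[1][1] + B[1][1] = 5 + 5 = 10) = 10 (attained at k = 1)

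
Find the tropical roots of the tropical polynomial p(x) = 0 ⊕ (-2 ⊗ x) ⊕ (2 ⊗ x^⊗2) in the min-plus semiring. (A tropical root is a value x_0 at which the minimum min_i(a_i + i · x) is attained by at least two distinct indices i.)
Roots: {-4, 2}

Each tropical root is a break point of the lower envelope of the lines y = a_i + i · x (there are 3 lines, with slopes 0, 1, ..., 2). Only the lines that attain the minimum somewhere contribute to roots; other lines are dominated. Here the surviving (envelope) indices are i = 2, i = 1, i = 0.
Intersections between consecutive envelope lines give the roots: for adjacent envelope indices i < j the intersection is x = (a_i − a_j) / (j − i). Reading off the sorted break points: {-4, 2}.
Verification: at each break x_0, at least two indices attain the minimum of min_i(a_i + i · x_0).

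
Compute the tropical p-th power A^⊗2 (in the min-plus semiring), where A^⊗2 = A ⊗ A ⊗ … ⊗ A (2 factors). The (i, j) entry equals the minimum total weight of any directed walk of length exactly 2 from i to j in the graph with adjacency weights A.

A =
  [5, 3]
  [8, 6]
A^⊗2 =
  [10, 8]
  [13, 11]

Each entry (A^⊗2)_ij equals the minimum over all length-2 walks i = v_0 → v_1 → … → v_2 = j of Σ_t A[v_t][v_{t+1}]. For example, for (i, j) = (0, 1) we minimise over 2 possible intermediate vertex sequences; the minimum is 8, attained along the walk 0 → 0 → 1.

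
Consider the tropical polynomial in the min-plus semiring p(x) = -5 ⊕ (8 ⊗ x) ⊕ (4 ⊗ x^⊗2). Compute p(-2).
p(-2) = -5

A tropical monomial a ⊗ x^⊗i evaluates to a + i · x. Evaluating each term at x = -2:
  Term 0 contributes -5 + 0 · -2 = -5
  Term 1 contributes 8 + 1 · -2 = 6
  Term 2 contributes 4 + 2 · -2 = 0
p(-2) = ⊕ of these = min[-5, 6, 0] = -5.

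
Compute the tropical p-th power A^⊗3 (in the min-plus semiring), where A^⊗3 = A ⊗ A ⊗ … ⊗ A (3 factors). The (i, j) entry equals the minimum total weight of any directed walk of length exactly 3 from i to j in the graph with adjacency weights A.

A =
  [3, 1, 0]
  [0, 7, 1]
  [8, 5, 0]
A^⊗3 =
  [4, 2, 0]
  [1, 4, 0]
  [5, 5, 0]

Each entry (A^⊗3)_ij equals the minimum over all length-3 walks i = v_0 → v_1 → … → v_3 = j of Σ_t A[v_t][v_{t+1}]. For example, for (i, j) = (0, 2) we minimise over 9 possible intermediate vertex sequences; the minimum is 0, attained along the walk 0 → 2 → 2 → 2.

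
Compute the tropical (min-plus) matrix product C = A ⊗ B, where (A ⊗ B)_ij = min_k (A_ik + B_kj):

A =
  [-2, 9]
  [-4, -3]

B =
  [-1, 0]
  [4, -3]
A ⊗ B =
  [-3, -2]
  [-5, -6]

Apply the min-plus product entry-by-entry:
  C[0][0] = min over k of (A[0][0] + B[0][0] = -2 + -1 = -3, A[0][1] + B[1][0] = 9 + 4 = 13) = -3 (attained at k = 0)
  C[0][1] = min over k of (A[0][0] + B[0][1] = -2 + 0 = -2, A[0][1] + B[1][1] = 9 + -3 = 6) = -2 (attained at k = 0)
  C[1][0] = min over k of (A[1][0] + B[0][0] = -4 + -1 = -5, A[1][1] + B[1][0] = -3 + 4 = 1) = -5 (attained at k = 0)
  C[1][1] = min over k of (A[1][0] + B[0][1] = -4 + 0 = -4, A[1][1] + B[1][1] = -3 + -3 = -6) = -6 (attained at k = 1)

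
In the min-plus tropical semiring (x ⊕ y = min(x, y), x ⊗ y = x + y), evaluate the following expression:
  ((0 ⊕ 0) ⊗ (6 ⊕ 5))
((0 ⊕ 0) ⊗ (6 ⊕ 5)) = 5

Expand innermost to outermost. Recall ⊕ takes the minimum of its arguments and ⊗ takes their sum. Working out the expression ((0 ⊕ 0) ⊗ (6 ⊕ 5)) gives 5.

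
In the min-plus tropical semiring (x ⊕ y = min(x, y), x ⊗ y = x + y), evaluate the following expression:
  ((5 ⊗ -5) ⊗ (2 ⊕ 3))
((5 ⊗ -5) ⊗ (2 ⊕ 3)) = 2

Expand innermost to outermost. Recall ⊕ takes the minimum of its arguments and ⊗ takes their sum. Working out the expression ((5 ⊗ -5) ⊗ (2 ⊕ 3)) gives 2.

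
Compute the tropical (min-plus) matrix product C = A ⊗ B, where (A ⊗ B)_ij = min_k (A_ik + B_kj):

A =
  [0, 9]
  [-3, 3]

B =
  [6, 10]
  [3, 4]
A ⊗ B =
  [6, 10]
  [3, 7]

Apply the min-plus product entry-by-entry:
  C[0][0] = min over k of (A[0][0] + B[0][0] = 0 + 6 = 6, A[0][1] + B[1][0] = 9 + 3 = 12) = 6 (attained at k = 0)
  C[0][1] = min over k of (A[0][0] + B[0][1] = 0 + 10 = 10, A[0][1] + B[1][1] = 9 + 4 = 13) = 10 (attained at k = 0)
  C[1][0] = min over k of (A[1][0] + B[0][0] = -3 + 6 = 3, A[1][1] + B[1][0] = 3 + 3 = 6) = 3 (attained at k = 0)
  C[1][1] = min over k of (A[1][0] + B[0][1] = -3 + 10 = 7, A[1][1] + B[1][1] = 3 + 4 = 7) = 7 (attained at k = 0)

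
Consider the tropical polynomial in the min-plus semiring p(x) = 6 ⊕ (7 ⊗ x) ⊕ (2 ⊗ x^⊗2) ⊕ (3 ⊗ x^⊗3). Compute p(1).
p(1) = 4

A tropical monomial a ⊗ x^⊗i evaluates to a + i · x. Evaluating each term at x = 1:
  Term 0 contributes 6 + 0 · 1 = 6
  Term 1 contributes 7 + 1 · 1 = 8
  Term 2 contributes 2 + 2 · 1 = 4
  Term 3 contributes 3 + 3 · 1 = 6
p(1) = ⊕ of these = min[6, 8, 4, 6] = 4.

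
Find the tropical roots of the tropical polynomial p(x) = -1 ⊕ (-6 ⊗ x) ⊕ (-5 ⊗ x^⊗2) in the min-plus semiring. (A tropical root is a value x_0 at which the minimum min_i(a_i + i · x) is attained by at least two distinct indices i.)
Roots: {-1, 5}

Each tropical root is a break point of the lower envelope of the lines y = a_i + i · x (there are 3 lines, with slopes 0, 1, ..., 2). Only the lines that attain the minimum somewhere contribute to roots; other lines are dominated. Here the surviving (envelope) indices are i = 2, i = 1, i = 0.
Intersections between consecutive envelope lines give the roots: for adjacent envelope indices i < j the intersection is x = (a_i − a_j) / (j − i). Reading off the sorted break points: {-1, 5}.
Verification: at each break x_0, at least two indices attain the minimum of min_i(a_i + i · x_0).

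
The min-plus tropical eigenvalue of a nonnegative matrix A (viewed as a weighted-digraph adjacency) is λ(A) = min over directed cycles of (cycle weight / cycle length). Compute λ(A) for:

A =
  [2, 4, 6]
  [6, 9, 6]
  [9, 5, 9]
λ(A) = 2

Enumerate directed cycles and compute their means (weight / length). Sample:
  cycle 0 → 0: weight = 2, length = 1, mean = 2/1 ≈ 2.000
  cycle 1 → 1: weight = 9, length = 1, mean = 9/1 ≈ 9.000
  cycle 2 → 2: weight = 9, length = 1, mean = 9/1 ≈ 9.000
  cycle 0 → 1 → 0: weight = 10, length = 2, mean = 10/2 ≈ 5.000
  cycle 0 → 2 → 0: weight = 15, length = 2, mean = 15/2 ≈ 7.500
  cycle 1 → 0 → 1: weight = 10, length = 2, mean = 10/2 ≈ 5.000
Minimum mean = 2.000, attained e.g. along the cycle 0 → 0 with weight 2 and length 1. So λ(A) = 2/1 = 2.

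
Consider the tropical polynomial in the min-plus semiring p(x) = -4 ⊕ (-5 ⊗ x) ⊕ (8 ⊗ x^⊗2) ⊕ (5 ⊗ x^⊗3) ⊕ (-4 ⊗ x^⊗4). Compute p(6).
p(6) = -4

A tropical monomial a ⊗ x^⊗i evaluates to a + i · x. Evaluating each term at x = 6:
  Term 0 contributes -4 + 0 · 6 = -4
  Term 1 contributes -5 + 1 · 6 = 1
  Term 2 contributes 8 + 2 · 6 = 20
  Term 3 contributes 5 + 3 · 6 = 23
  Term 4 contributes -4 + 4 · 6 = 20
p(6) = ⊕ of these = min[-4, 1, 20, 23, 20] = -4.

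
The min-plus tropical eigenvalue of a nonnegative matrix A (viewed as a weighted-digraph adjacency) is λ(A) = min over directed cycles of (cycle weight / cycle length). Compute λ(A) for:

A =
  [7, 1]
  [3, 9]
λ(A) = 2

Enumerate directed cycles and compute their means (weight / length). Sample:
  cycle 0 → 0: weight = 7, length = 1, mean = 7/1 ≈ 7.000
  cycle 1 → 1: weight = 9, length = 1, mean = 9/1 ≈ 9.000
  cycle 0 → 1 → 0: weight = 4, length = 2, mean = 4/2 ≈ 2.000
  cycle 1 → 0 → 1: weight = 4, length = 2, mean = 4/2 ≈ 2.000
Minimum mean = 2.000, attained e.g. along the cycle 0 → 1 → 0 with weight 4 and length 2. So λ(A) = 4/2 = 2.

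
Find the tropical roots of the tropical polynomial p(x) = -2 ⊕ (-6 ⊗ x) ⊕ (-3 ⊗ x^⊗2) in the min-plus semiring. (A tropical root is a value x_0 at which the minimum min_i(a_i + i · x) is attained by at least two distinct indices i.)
Roots: {-3, 4}

Each tropical root is a break point of the lower envelope of the lines y = a_i + i · x (there are 3 lines, with slopes 0, 1, ..., 2). Only the lines that attain the minimum somewhere contribute to roots; other lines are dominated. Here the surviving (envelope) indices are i = 2, i = 1, i = 0.
Intersections between consecutive envelope lines give the roots: for adjacent envelope indices i < j the intersection is x = (a_i − a_j) / (j − i). Reading off the sorted break points: {-3, 4}.
Verification: at each break x_0, at least two indices attain the minimum of min_i(a_i + i · x_0).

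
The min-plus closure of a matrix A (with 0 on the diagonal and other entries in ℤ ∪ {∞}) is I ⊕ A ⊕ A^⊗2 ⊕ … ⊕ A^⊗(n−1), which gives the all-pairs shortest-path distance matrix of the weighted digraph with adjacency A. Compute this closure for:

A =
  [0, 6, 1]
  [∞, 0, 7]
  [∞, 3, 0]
Closure =
  [0, 4, 1]
  [∞, 0, 7]
  [∞, 3, 0]

This is the Floyd-Warshall all-pairs shortest-path computation. For each intermediate vertex k = 0, 1, …, 2, update dist[i][j] ← min(dist[i][j], dist[i][k] + dist[k][j]). The final matrix gives, for each (i, j), the minimum total weight of any directed path from i to j (possibly empty when i = j).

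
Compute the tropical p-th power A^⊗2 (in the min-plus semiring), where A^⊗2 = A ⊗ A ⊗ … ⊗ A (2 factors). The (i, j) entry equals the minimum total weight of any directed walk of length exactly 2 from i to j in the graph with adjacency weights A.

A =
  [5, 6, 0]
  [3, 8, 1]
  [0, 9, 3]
A^⊗2 =
  [0, 9, 3]
  [1, 9, 3]
  [3, 6, 0]

Each entry (A^⊗2)_ij equals the minimum over all length-2 walks i = v_0 → v_1 → … → v_2 = j of Σ_t A[v_t][v_{t+1}]. For example, for (i, j) = (0, 2) we minimise over 3 possible intermediate vertex sequences; the minimum is 3, attained along the walk 0 → 2 → 2.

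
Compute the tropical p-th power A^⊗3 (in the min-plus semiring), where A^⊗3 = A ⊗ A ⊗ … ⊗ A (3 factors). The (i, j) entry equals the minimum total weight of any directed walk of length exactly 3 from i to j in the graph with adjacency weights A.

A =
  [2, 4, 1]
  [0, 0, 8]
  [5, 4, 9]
A^⊗3 =
  [4, 4, 5]
  [0, 0, 1]
  [4, 4, 5]

Each entry (A^⊗3)_ij equals the minimum over all length-3 walks i = v_0 → v_1 → … → v_3 = j of Σ_t A[v_t][v_{t+1}]. For example, for (i, j) = (0, 2) we minimise over 9 possible intermediate vertex sequences; the minimum is 5, attained along the walk 0 → 0 → 0 → 2.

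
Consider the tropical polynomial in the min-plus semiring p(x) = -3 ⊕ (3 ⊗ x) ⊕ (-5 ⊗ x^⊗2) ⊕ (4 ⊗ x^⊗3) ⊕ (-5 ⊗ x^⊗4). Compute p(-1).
p(-1) = -9

A tropical monomial a ⊗ x^⊗i evaluates to a + i · x. Evaluating each term at x = -1:
  Term 0 contributes -3 + 0 · -1 = -3
  Term 1 contributes 3 + 1 · -1 = 2
  Term 2 contributes -5 + 2 · -1 = -7
  Term 3 contributes 4 + 3 · -1 = 1
  Term 4 contributes -5 + 4 · -1 = -9
p(-1) = ⊕ of these = min[-3, 2, -7, 1, -9] = -9.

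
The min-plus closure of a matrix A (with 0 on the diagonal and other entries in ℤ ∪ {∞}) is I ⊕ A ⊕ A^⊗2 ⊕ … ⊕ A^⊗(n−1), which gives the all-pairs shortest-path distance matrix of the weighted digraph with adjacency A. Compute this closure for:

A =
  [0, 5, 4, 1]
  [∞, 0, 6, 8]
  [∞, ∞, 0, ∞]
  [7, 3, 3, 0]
Closure =
  [0, 4, 4, 1]
  [15, 0, 6, 8]
  [∞, ∞, 0, ∞]
  [7, 3, 3, 0]

This is the Floyd-Warshall all-pairs shortest-path computation. For each intermediate vertex k = 0, 1, …, 3, update dist[i][j] ← min(dist[i][j], dist[i][k] + dist[k][j]). The final matrix gives, for each (i, j), the minimum total weight of any directed path from i to j (possibly empty when i = j).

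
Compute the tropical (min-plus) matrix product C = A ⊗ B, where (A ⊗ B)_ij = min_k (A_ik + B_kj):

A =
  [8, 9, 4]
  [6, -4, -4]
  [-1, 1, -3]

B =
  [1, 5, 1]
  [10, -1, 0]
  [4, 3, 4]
A ⊗ B =
  [8, 7, 8]
  [0, -5, -4]
  [0, 0, 0]

Apply the min-plus product entry-by-entry:
  C[0][0] = min over k of (A[0][0] + B[0][0] = 8 + 1 = 9, A[0][1] + B[1][0] = 9 + 10 = 19, A[0][2] + B[2][0] = 4 + 4 = 8) = 8 (attained at k = 2)
  C[0][1] = min over k of (A[0][0] + B[0][1] = 8 + 5 = 13, A[0][1] + B[1][1] = 9 + -1 = 8, A[0][2] + B[2][1] = 4 + 3 = 7) = 7 (attained at k = 2)
  C[0][2] = min over k of (A[0][0] + B[0][2] = 8 + 1 = 9, A[0][1] + B[1][2] = 9 + 0 = 9, A[0][2] + B[2][2] = 4 + 4 = 8) = 8 (attained at k = 2)
  C[1][0] = min over k of (A[1][0] + B[0][0] = 6 + 1 = 7, A[1][1] + B[1][0] = -4 + 10 = 6, A[1][2] + B[2][0] = -4 + 4 = 0) = 0 (attained at k = 2)
  C[1][1] = min over k of (A[1][0] + B[0][1] = 6 + 5 = 11, A[1][1] + B[1][1] = -4 + -1 = -5, A[1][2] + B[2][1] = -4 + 3 = -1) = -5 (attained at k = 1)
  C[1][2] = min over k of (A[1][0] + B[0][2] = 6 + 1 = 7, A[1][1] + B[1][2] = -4 + 0 = -4, A[1][2] + B[2][2] = -4 + 4 = 0) = -4 (attained at k = 1)
  C[2][0] = min over k of (A[2][0] + B[0][0] = -1 + 1 = 0, A[2][1] + B[1][0] = 1 + 10 = 11, A[2][2] + B[2][0] = -3 + 4 = 1) = 0 (attained at k = 0)
  C[2][1] = min over k of (A[2][0] + B[0][1] = -1 + 5 = 4, A[2][1] + B[1][1] = 1 + -1 = 0, A[2][2] + B[2][1] = -3 + 3 = 0) = 0 (attained at k = 1)
  C[2][2] = min over k of (A[2][0] + B[0][2] = -1 + 1 = 0, A[2][1] + B[1][2] = 1 + 0 = 1, A[2][2] + B[2][2] = -3 + 4 = 1) = 0 (attained at k = 0)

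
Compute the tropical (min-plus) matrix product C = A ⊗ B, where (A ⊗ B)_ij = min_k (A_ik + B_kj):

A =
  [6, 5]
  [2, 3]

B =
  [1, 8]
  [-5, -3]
A ⊗ B =
  [0, 2]
  [-2, 0]

Apply the min-plus product entry-by-entry:
  C[0][0] = min over k of (A[0][0] + B[0][0] = 6 + 1 = 7, A[0][1] + B[1][0] = 5 + -5 = 0) = 0 (attained at k = 1)
  C[0][1] = min over k of (A[0][0] + B[0][1] = 6 + 8 = 14, A[0][1] + B[1][1] = 5 + -3 = 2) = 2 (attained at k = 1)
  C[1][0] = min over k of (A[1][0] + B[0][0] = 2 + 1 = 3, A[1][1] + B[1][0] = 3 + -5 = -2) = -2 (attained at k = 1)
  C[1][1] = min over k of (A[1][0] + B[0][1] = 2 + 8 = 10, A[1][1] + B[1][1] = 3 + -3 = 0) = 0 (attained at k = 1)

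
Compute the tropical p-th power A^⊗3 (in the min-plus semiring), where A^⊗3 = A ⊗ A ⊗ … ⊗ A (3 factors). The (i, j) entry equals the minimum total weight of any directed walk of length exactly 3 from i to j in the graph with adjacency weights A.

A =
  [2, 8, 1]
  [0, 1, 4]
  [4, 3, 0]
A^⊗3 =
  [4, 4, 1]
  [2, 3, 1]
  [3, 3, 0]

Each entry (A^⊗3)_ij equals the minimum over all length-3 walks i = v_0 → v_1 → … → v_3 = j of Σ_t A[v_t][v_{t+1}]. For example, for (i, j) = (0, 2) we minimise over 9 possible intermediate vertex sequences; the minimum is 1, attained along the walk 0 → 2 → 2 → 2.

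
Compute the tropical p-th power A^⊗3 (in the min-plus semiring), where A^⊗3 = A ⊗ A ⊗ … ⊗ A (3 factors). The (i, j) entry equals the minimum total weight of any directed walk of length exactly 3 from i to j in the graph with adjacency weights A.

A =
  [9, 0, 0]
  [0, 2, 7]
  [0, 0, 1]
A^⊗3 =
  [0, 0, 0]
  [0, 0, 1]
  [0, 0, 0]

Each entry (A^⊗3)_ij equals the minimum over all length-3 walks i = v_0 → v_1 → … → v_3 = j of Σ_t A[v_t][v_{t+1}]. For example, for (i, j) = (0, 2) we minimise over 9 possible intermediate vertex sequences; the minimum is 0, attained along the walk 0 → 1 → 0 → 2.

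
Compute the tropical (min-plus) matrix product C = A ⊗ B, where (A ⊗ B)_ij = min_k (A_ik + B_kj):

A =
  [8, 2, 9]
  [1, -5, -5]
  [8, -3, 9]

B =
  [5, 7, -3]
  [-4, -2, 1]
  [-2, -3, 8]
A ⊗ B =
  [-2, 0, 3]
  [-9, -8, -4]
  [-7, -5, -2]

Apply the min-plus product entry-by-entry:
  C[0][0] = min over k of (A[0][0] + B[0][0] = 8 + 5 = 13, A[0][1] + B[1][0] = 2 + -4 = -2, A[0][2] + B[2][0] = 9 + -2 = 7) = -2 (attained at k = 1)
  C[0][1] = min over k of (A[0][0] + B[0][1] = 8 + 7 = 15, A[0][1] + B[1][1] = 2 + -2 = 0, A[0][2] + B[2][1] = 9 + -3 = 6) = 0 (attained at k = 1)
  C[0][2] = min over k of (A[0][0] + B[0][2] = 8 + -3 = 5, A[0][1] + B[1][2] = 2 + 1 = 3, A[0][2] + B[2][2] = 9 + 8 = 17) = 3 (attained at k = 1)
  C[1][0] = min over k of (A[1][0] + B[0][0] = 1 + 5 = 6, A[1][1] + B[1][0] = -5 + -4 = -9, A[1][2] + B[2][0] = -5 + -2 = -7) = -9 (attained at k = 1)
  C[1][1] = min over k of (A[1][0] + B[0][1] = 1 + 7 = 8, A[1][1] + B[1][1] = -5 + -2 = -7, A[1][2] + B[2][1] = -5 + -3 = -8) = -8 (attained at k = 2)
  C[1][2] = min over k of (A[1][0] + B[0][2] = 1 + -3 = -2, A[1][1] + B[1][2] = -5 + 1 = -4, A[1][2] + B[2][2] = -5 + 8 = 3) = -4 (attained at k = 1)
  C[2][0] = min over k of (A[2][0] + B[0][0] = 8 + 5 = 13, A[2][1] + B[1][0] = -3 + -4 = -7, A[2][2] + B[2][0] = 9 + -2 = 7) = -7 (attained at k = 1)
  C[2][1] = min over k of (A[2][0] + B[0][1] = 8 + 7 = 15, A[2][1] + B[1][1] = -3 + -2 = -5, A[2][2] + B[2][1] = 9 + -3 = 6) = -5 (attained at k = 1)
  C[2][2] = min over k of (A[2][0] + B[0][2] = 8 + -3 = 5, A[2][1] + B[1][2] = -3 + 1 = -2, A[2][2] + B[2][2] = 9 + 8 = 17) = -2 (attained at k = 1)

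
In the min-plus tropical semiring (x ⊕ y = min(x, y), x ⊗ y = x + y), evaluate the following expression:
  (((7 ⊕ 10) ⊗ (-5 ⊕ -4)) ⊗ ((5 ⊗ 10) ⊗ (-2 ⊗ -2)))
(((7 ⊕ 10) ⊗ (-5 ⊕ -4)) ⊗ ((5 ⊗ 10) ⊗ (-2 ⊗ -2))) = 13

Expand innermost to outermost. Recall ⊕ takes the minimum of its arguments and ⊗ takes their sum. Working out the expression (((7 ⊕ 10) ⊗ (-5 ⊕ -4)) ⊗ ((5 ⊗ 10) ⊗ (-2 ⊗ -2))) gives 13.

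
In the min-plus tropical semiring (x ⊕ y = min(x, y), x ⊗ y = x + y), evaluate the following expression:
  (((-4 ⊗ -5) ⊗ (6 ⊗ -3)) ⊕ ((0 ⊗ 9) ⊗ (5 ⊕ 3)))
(((-4 ⊗ -5) ⊗ (6 ⊗ -3)) ⊕ ((0 ⊗ 9) ⊗ (5 ⊕ 3))) = -6

Expand innermost to outermost. Recall ⊕ takes the minimum of its arguments and ⊗ takes their sum. Working out the expression (((-4 ⊗ -5) ⊗ (6 ⊗ -3)) ⊕ ((0 ⊗ 9) ⊗ (5 ⊕ 3))) gives -6.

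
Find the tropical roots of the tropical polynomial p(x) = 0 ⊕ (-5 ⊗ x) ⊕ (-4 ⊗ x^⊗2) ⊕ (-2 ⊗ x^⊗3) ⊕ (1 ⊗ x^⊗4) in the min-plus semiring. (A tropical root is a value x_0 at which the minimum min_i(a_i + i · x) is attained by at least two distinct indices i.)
Roots: {-3, -2, -1, 5}

Each tropical root is a break point of the lower envelope of the lines y = a_i + i · x (there are 5 lines, with slopes 0, 1, ..., 4). Only the lines that attain the minimum somewhere contribute to roots; other lines are dominated. Here the surviving (envelope) indices are i = 4, i = 3, i = 2, i = 1, i = 0.
Intersections between consecutive envelope lines give the roots: for adjacent envelope indices i < j the intersection is x = (a_i − a_j) / (j − i). Reading off the sorted break points: {-3, -2, -1, 5}.
Verification: at each break x_0, at least two indices attain the minimum of min_i(a_i + i · x_0).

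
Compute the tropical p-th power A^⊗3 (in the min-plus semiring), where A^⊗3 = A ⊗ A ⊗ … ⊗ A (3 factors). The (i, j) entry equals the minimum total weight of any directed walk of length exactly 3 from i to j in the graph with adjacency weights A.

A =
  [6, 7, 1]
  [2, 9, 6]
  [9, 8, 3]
A^⊗3 =
  [11, 12, 7]
  [11, 11, 6]
  [13, 14, 9]

Each entry (A^⊗3)_ij equals the minimum over all length-3 walks i = v_0 → v_1 → … → v_3 = j of Σ_t A[v_t][v_{t+1}]. For example, for (i, j) = (0, 2) we minimise over 9 possible intermediate vertex sequences; the minimum is 7, attained along the walk 0 → 2 → 2 → 2.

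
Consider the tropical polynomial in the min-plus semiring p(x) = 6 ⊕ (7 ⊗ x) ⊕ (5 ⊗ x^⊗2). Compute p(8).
p(8) = 6

A tropical monomial a ⊗ x^⊗i evaluates to a + i · x. Evaluating each term at x = 8:
  Term 0 contributes 6 + 0 · 8 = 6
  Term 1 contributes 7 + 1 · 8 = 15
  Term 2 contributes 5 + 2 · 8 = 21
p(8) = ⊕ of these = min[6, 15, 21] = 6.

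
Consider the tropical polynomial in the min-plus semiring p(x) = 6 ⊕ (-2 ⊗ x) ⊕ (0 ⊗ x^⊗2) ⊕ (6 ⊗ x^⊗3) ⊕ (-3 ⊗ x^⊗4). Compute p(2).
p(2) = 0

A tropical monomial a ⊗ x^⊗i evaluates to a + i · x. Evaluating each term at x = 2:
  Term 0 contributes 6 + 0 · 2 = 6
  Term 1 contributes -2 + 1 · 2 = 0
  Term 2 contributes 0 + 2 · 2 = 4
  Term 3 contributes 6 + 3 · 2 = 12
  Term 4 contributes -3 + 4 · 2 = 5
p(2) = ⊕ of these = min[6, 0, 4, 12, 5] = 0.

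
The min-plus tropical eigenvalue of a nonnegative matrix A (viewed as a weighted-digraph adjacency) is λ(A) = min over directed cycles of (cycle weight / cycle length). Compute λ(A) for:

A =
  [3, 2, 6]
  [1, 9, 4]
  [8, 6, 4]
λ(A) = 3/2

Enumerate directed cycles and compute their means (weight / length). Sample:
  cycle 0 → 0: weight = 3, length = 1, mean = 3/1 ≈ 3.000
  cycle 1 → 1: weight = 9, length = 1, mean = 9/1 ≈ 9.000
  cycle 2 → 2: weight = 4, length = 1, mean = 4/1 ≈ 4.000
  cycle 0 → 1 → 0: weight = 3, length = 2, mean = 3/2 ≈ 1.500
  cycle 0 → 2 → 0: weight = 14, length = 2, mean = 14/2 ≈ 7.000
  cycle 1 → 0 → 1: weight = 3, length = 2, mean = 3/2 ≈ 1.500
Minimum mean = 1.500, attained e.g. along the cycle 0 → 1 → 0 with weight 3 and length 2. So λ(A) = 3/2 = 3/2.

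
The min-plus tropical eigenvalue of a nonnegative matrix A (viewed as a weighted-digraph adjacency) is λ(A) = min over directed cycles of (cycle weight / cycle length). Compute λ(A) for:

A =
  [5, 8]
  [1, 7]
λ(A) = 9/2

Enumerate directed cycles and compute their means (weight / length). Sample:
  cycle 0 → 0: weight = 5, length = 1, mean = 5/1 ≈ 5.000
  cycle 1 → 1: weight = 7, length = 1, mean = 7/1 ≈ 7.000
  cycle 0 → 1 → 0: weight = 9, length = 2, mean = 9/2 ≈ 4.500
  cycle 1 → 0 → 1: weight = 9, length = 2, mean = 9/2 ≈ 4.500
Minimum mean = 4.500, attained e.g. along the cycle 0 → 1 → 0 with weight 9 and length 2. So λ(A) = 9/2 = 9/2.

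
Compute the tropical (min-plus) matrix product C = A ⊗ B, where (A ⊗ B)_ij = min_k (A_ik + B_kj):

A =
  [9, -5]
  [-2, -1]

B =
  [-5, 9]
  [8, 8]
A ⊗ B =
  [3, 3]
  [-7, 7]

Apply the min-plus product entry-by-entry:
  C[0][0] = min over k of (A[0][0] + B[0][0] = 9 + -5 = 4, A[0][1] + B[1][0] = -5 + 8 = 3) = 3 (attained at k = 1)
  C[0][1] = min over k of (A[0][0] + B[0][1] = 9 + 9 = 18, A[0][1] + B[1][1] = -5 + 8 = 3) = 3 (attained at k = 1)
  C[1][0] = min over k of (A[1][0] + B[0][0] = -2 + -5 = -7, A[1][1] + B[1][0] = -1 + 8 = 7) = -7 (attained at k = 0)
  C[1][1] = min over k of (A[1][0] + B[0][1] = -2 + 9 = 7, A[1][1] + B[1][1] = -1 + 8 = 7) = 7 (attained at k = 0)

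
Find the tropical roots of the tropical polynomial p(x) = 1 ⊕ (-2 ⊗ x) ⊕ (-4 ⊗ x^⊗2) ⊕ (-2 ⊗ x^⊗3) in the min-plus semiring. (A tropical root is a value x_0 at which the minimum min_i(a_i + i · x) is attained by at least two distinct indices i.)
Roots: {-2, 2, 3}

Each tropical root is a break point of the lower envelope of the lines y = a_i + i · x (there are 4 lines, with slopes 0, 1, ..., 3). Only the lines that attain the minimum somewhere contribute to roots; other lines are dominated. Here the surviving (envelope) indices are i = 3, i = 2, i = 1, i = 0.
Intersections between consecutive envelope lines give the roots: for adjacent envelope indices i < j the intersection is x = (a_i − a_j) / (j − i). Reading off the sorted break points: {-2, 2, 3}.
Verification: at each break x_0, at least two indices attain the minimum of min_i(a_i + i · x_0).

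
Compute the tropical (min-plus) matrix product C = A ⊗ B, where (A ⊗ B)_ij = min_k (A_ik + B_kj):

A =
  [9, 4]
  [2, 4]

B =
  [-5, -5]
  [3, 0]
A ⊗ B =
  [4, 4]
  [-3, -3]

Apply the min-plus product entry-by-entry:
  C[0][0] = min over k of (A[0][0] + B[0][0] = 9 + -5 = 4, A[0][1] + B[1][0] = 4 + 3 = 7) = 4 (attained at k = 0)
  C[0][1] = min over k of (A[0][0] + B[0][1] = 9 + -5 = 4, A[0][1] + B[1][1] = 4 + 0 = 4) = 4 (attained at k = 0)
  C[1][0] = min over k of (A[1][0] + B[0][0] = 2 + -5 = -3, A[1][1] + B[1][0] = 4 + 3 = 7) = -3 (attained at k = 0)
  C[1][1] = min over k of (A[1][0] + B[0][1] = 2 + -5 = -3, A[1][1] + B[1][1] = 4 + 0 = 4) = -3 (attained at k = 0)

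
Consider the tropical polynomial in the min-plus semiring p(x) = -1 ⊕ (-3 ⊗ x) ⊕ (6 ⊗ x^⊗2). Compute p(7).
p(7) = -1

A tropical monomial a ⊗ x^⊗i evaluates to a + i · x. Evaluating each term at x = 7:
  Term 0 contributes -1 + 0 · 7 = -1
  Term 1 contributes -3 + 1 · 7 = 4
  Term 2 contributes 6 + 2 · 7 = 20
p(7) = ⊕ of these = min[-1, 4, 20] = -1.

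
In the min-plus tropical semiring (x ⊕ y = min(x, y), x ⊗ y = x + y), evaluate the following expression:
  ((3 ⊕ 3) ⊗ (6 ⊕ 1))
((3 ⊕ 3) ⊗ (6 ⊕ 1)) = 4

Expand innermost to outermost. Recall ⊕ takes the minimum of its arguments and ⊗ takes their sum. Working out the expression ((3 ⊕ 3) ⊗ (6 ⊕ 1)) gives 4.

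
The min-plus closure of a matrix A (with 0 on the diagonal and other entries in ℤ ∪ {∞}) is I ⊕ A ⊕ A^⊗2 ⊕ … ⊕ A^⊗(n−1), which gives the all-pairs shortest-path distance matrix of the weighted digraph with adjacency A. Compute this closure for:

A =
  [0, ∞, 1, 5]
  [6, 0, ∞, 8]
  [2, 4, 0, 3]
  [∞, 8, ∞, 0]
Closure =
  [0, 5, 1, 4]
  [6, 0, 7, 8]
  [2, 4, 0, 3]
  [14, 8, 15, 0]

This is the Floyd-Warshall all-pairs shortest-path computation. For each intermediate vertex k = 0, 1, …, 3, update dist[i][j] ← min(dist[i][j], dist[i][k] + dist[k][j]). The final matrix gives, for each (i, j), the minimum total weight of any directed path from i to j (possibly empty when i = j).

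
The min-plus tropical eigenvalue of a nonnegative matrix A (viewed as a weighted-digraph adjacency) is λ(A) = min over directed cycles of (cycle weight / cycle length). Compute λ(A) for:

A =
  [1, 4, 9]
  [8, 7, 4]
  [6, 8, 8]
λ(A) = 1

Enumerate directed cycles and compute their means (weight / length). Sample:
  cycle 0 → 0: weight = 1, length = 1, mean = 1/1 ≈ 1.000
  cycle 1 → 1: weight = 7, length = 1, mean = 7/1 ≈ 7.000
  cycle 2 → 2: weight = 8, length = 1, mean = 8/1 ≈ 8.000
  cycle 0 → 1 → 0: weight = 12, length = 2, mean = 12/2 ≈ 6.000
  cycle 0 → 2 → 0: weight = 15, length = 2, mean = 15/2 ≈ 7.500
  cycle 1 → 0 → 1: weight = 12, length = 2, mean = 12/2 ≈ 6.000
Minimum mean = 1.000, attained e.g. along the cycle 0 → 0 with weight 1 and length 1. So λ(A) = 1/1 = 1.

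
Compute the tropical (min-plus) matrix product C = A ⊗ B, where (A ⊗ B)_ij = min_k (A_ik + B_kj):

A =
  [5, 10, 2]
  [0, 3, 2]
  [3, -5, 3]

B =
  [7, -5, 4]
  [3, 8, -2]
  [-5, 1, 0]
A ⊗ B =
  [-3, 0, 2]
  [-3, -5, 1]
  [-2, -2, -7]

Apply the min-plus product entry-by-entry:
  C[0][0] = min over k of (A[0][0] + B[0][0] = 5 + 7 = 12, A[0][1] + B[1][0] = 10 + 3 = 13, A[0][2] + B[2][0] = 2 + -5 = -3) = -3 (attained at k = 2)
  C[0][1] = min over k of (A[0][0] + B[0][1] = 5 + -5 = 0, A[0][1] + B[1][1] = 10 + 8 = 18, A[0][2] + B[2][1] = 2 + 1 = 3) = 0 (attained at k = 0)
  C[0][2] = min over k of (A[0][0] + B[0][2] = 5 + 4 = 9, A[0][1] + B[1][2] = 10 + -2 = 8, A[0][2] + B[2][2] = 2 + 0 = 2) = 2 (attained at k = 2)
  C[1][0] = min over k of (A[1][0] + B[0][0] = 0 + 7 = 7, A[1][1] + B[1][0] = 3 + 3 = 6, A[1][2] + B[2][0] = 2 + -5 = -3) = -3 (attained at k = 2)
  C[1][1] = min over k of (A[1][0] + B[0][1] = 0 + -5 = -5, A[1][1] + B[1][1] = 3 + 8 = 11, A[1][2] + B[2][1] = 2 + 1 = 3) = -5 (attained at k = 0)
  C[1][2] = min over k of (A[1][0] + B[0][2] = 0 + 4 = 4, A[1][1] + B[1][2] = 3 + -2 = 1, A[1][2] + B[2][2] = 2 + 0 = 2) = 1 (attained at k = 1)
  C[2][0] = min over k of (A[2][0] + B[0][0] = 3 + 7 = 10, A[2][1] + B[1][0] = -5 + 3 = -2, A[2][2] + B[2][0] = 3 + -5 = -2) = -2 (attained at k = 1)
  C[2][1] = min over k of (A[2][0] + B[0][1] = 3 + -5 = -2, A[2][1] + B[1][1] = -5 + 8 = 3, A[2][2] + B[2][1] = 3 + 1 = 4) = -2 (attained at k = 0)
  C[2][2] = min over k of (A[2][0] + B[0][2] = 3 + 4 = 7, A[2][1] + B[1][2] = -5 + -2 = -7, A[2][2] + B[2][2] = 3 + 0 = 3) = -7 (attained at k = 1)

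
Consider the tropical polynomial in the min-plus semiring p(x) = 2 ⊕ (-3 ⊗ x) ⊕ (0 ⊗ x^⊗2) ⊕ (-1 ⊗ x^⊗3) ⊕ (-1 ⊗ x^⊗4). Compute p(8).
p(8) = 2

A tropical monomial a ⊗ x^⊗i evaluates to a + i · x. Evaluating each term at x = 8:
  Term 0 contributes 2 + 0 · 8 = 2
  Term 1 contributes -3 + 1 · 8 = 5
  Term 2 contributes 0 + 2 · 8 = 16
  Term 3 contributes -1 + 3 · 8 = 23
  Term 4 contributes -1 + 4 · 8 = 31
p(8) = ⊕ of these = min[2, 5, 16, 23, 31] = 2.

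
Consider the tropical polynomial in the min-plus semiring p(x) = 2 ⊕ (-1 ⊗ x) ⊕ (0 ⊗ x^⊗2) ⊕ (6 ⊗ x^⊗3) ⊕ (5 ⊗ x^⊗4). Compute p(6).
p(6) = 2

A tropical monomial a ⊗ x^⊗i evaluates to a + i · x. Evaluating each term at x = 6:
  Term 0 contributes 2 + 0 · 6 = 2
  Term 1 contributes -1 + 1 · 6 = 5
  Term 2 contributes 0 + 2 · 6 = 12
  Term 3 contributes 6 + 3 · 6 = 24
  Term 4 contributes 5 + 4 · 6 = 29
p(6) = ⊕ of these = min[2, 5, 12, 24, 29] = 2.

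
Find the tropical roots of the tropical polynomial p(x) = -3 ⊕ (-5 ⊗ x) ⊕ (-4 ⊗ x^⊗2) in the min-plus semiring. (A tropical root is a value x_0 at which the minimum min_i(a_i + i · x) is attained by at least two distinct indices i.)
Roots: {-1, 2}

Each tropical root is a break point of the lower envelope of the lines y = a_i + i · x (there are 3 lines, with slopes 0, 1, ..., 2). Only the lines that attain the minimum somewhere contribute to roots; other lines are dominated. Here the surviving (envelope) indices are i = 2, i = 1, i = 0.
Intersections between consecutive envelope lines give the roots: for adjacent envelope indices i < j the intersection is x = (a_i − a_j) / (j − i). Reading off the sorted break points: {-1, 2}.
Verification: at each break x_0, at least two indices attain the minimum of min_i(a_i + i · x_0).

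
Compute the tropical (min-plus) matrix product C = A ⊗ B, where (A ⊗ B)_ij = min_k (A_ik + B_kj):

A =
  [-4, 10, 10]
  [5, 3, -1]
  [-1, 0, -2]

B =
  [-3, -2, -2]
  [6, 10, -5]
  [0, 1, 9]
A ⊗ B =
  [-7, -6, -6]
  [-1, 0, -2]
  [-4, -3, -5]

Apply the min-plus product entry-by-entry:
  C[0][0] = min over k of (A[0][0] + B[0][0] = -4 + -3 = -7, A[0][1] + B[1][0] = 10 + 6 = 16, A[0][2] + B[2][0] = 10 + 0 = 10) = -7 (attained at k = 0)
  C[0][1] = min over k of (A[0][0] + B[0][1] = -4 + -2 = -6, A[0][1] + B[1][1] = 10 + 10 = 20, A[0][2] + B[2][1] = 10 + 1 = 11) = -6 (attained at k = 0)
  C[0][2] = min over k of (A[0][0] + B[0][2] = -4 + -2 = -6, A[0][1] + B[1][2] = 10 + -5 = 5, A[0][2] + B[2][2] = 10 + 9 = 19) = -6 (attained at k = 0)
  C[1][0] = min over k of (A[1][0] + B[0][0] = 5 + -3 = 2, A[1][1] + B[1][0] = 3 + 6 = 9, A[1][2] + B[2][0] = -1 + 0 = -1) = -1 (attained at k = 2)
  C[1][1] = min over k of (A[1][0] + B[0][1] = 5 + -2 = 3, A[1][1] + B[1][1] = 3 + 10 = 13, A[1][2] + B[2][1] = -1 + 1 = 0) = 0 (attained at k = 2)
  C[1][2] = min over k of (A[1][0] + B[0][2] = 5 + -2 = 3, A[1][1] + B[1][2] = 3 + -5 = -2, A[1][2] + B[2][2] = -1 + 9 = 8) = -2 (attained at k = 1)
  C[2][0] = min over k of (A[2][0] + B[0][0] = -1 + -3 = -4, A[2][1] + B[1][0] = 0 + 6 = 6, A[2][2] + B[2][0] = -2 + 0 = -2) = -4 (attained at k = 0)
  C[2][1] = min over k of (A[2][0] + B[0][1] = -1 + -2 = -3, A[2][1] + B[1][1] = 0 + 10 = 10, A[2][2] + B[2][1] = -2 + 1 = -1) = -3 (attained at k = 0)
  C[2][2] = min over k of (A[2][0] + B[0][2] = -1 + -2 = -3, A[2][1] + B[1][2] = 0 + -5 = -5, A[2][2] + B[2][2] = -2 + 9 = 7) = -5 (attained at k = 1)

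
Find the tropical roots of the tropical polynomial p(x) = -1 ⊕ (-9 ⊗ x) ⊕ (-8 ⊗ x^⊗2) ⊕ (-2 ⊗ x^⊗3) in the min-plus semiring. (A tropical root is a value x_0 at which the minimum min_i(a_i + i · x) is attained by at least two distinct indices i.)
Roots: {-6, -1, 8}

Each tropical root is a break point of the lower envelope of the lines y = a_i + i · x (there are 4 lines, with slopes 0, 1, ..., 3). Only the lines that attain the minimum somewhere contribute to roots; other lines are dominated. Here the surviving (envelope) indices are i = 3, i = 2, i = 1, i = 0.
Intersections between consecutive envelope lines give the roots: for adjacent envelope indices i < j the intersection is x = (a_i − a_j) / (j − i). Reading off the sorted break points: {-6, -1, 8}.
Verification: at each break x_0, at least two indices attain the minimum of min_i(a_i + i · x_0).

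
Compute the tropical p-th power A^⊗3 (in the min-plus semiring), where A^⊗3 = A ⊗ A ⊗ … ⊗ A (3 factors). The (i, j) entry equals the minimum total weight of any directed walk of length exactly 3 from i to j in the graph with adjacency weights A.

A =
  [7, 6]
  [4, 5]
A^⊗3 =
  [15, 16]
  [14, 15]

Each entry (A^⊗3)_ij equals the minimum over all length-3 walks i = v_0 → v_1 → … → v_3 = j of Σ_t A[v_t][v_{t+1}]. For example, for (i, j) = (0, 1) we minimise over 4 possible intermediate vertex sequences; the minimum is 16, attained along the walk 0 → 1 → 0 → 1.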